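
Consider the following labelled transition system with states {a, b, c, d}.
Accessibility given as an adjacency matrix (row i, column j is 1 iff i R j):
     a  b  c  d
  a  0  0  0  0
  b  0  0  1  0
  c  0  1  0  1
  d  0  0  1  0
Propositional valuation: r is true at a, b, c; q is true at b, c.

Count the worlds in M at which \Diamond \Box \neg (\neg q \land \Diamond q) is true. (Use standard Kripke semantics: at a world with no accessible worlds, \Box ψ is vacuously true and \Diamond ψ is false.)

1

Let φ = \Diamond \Box \neg (\neg q \land \Diamond q). Evaluate φ at each world:
  a (successors ∅): φ is false.
  b (successors {c}): φ is false.
  c (successors {b, d}): φ is true.
  d (successors {c}): φ is false.
For instance, at d:
  At d: \Diamond \Box \neg (\neg q \land \Diamond q) requires \Box \neg (\neg q \land \Diamond q) at some successor in {c}.
    At c: \Box \neg (\neg q \land \Diamond q) is false.
  So \Diamond \Box \neg (\neg q \land \Diamond q) is false at d.
Satisfying worlds: {c}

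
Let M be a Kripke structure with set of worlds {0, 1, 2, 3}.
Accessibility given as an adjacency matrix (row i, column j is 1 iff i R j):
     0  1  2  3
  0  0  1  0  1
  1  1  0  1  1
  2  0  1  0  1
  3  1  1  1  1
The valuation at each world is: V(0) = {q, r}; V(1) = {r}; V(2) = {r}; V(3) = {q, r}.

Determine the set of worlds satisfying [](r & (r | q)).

Let φ = [](r & (r | q)). Evaluate φ at each world:
  0 (successors {1, 3}): φ is true.
  1 (successors {0, 2, 3}): φ is true.
  2 (successors {1, 3}): φ is true.
  3 (successors {0, 1, 2, 3}): φ is true.
For instance, at 0:
  At 0: [](r & (r | q)) requires r & (r | q) at every successor {1, 3}.
    At 1: r & (r | q) is true.
    At 3: r & (r | q) is true.
  So [](r & (r | q)) is true at 0.
Satisfying worlds: {0, 1, 2, 3}

0, 1, 2, 3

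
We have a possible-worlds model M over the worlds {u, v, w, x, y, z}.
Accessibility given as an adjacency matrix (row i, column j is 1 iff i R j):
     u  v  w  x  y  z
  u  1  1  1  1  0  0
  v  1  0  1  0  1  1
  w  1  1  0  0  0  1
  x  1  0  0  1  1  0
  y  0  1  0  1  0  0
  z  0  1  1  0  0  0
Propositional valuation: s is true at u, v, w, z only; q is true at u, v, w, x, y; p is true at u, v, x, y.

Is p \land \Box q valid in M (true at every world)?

No

Let φ = p \land \Box q. Evaluate φ at each world:
  u (successors {u, v, w, x}): φ is true.
  v (successors {u, w, y, z}): φ is false.
  w (successors {u, v, z}): φ is false.
  x (successors {u, x, y}): φ is true.
  y (successors {v, x}): φ is true.
  z (successors {v, w}): φ is false.
Detail at v (counterexample):
  At v: p is true, \Box q is false, so p \land \Box q is false.
    At v: \Box q requires q at every successor {u, w, y, z}.
      q fails at z, so \Box q is false at v.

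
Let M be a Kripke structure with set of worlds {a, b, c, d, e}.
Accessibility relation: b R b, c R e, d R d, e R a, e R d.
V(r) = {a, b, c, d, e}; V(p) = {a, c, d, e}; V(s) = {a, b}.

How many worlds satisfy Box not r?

1

Let φ = Box not r. Evaluate φ at each world:
  a (successors ∅): φ is true.
  b (successors {b}): φ is false.
  c (successors {e}): φ is false.
  d (successors {d}): φ is false.
  e (successors {a, d}): φ is false.
For instance, at e:
  At e: Box not r requires not r at every successor {a, d}.
    not r fails at a, so Box not r is false at e.
Satisfying worlds: {a}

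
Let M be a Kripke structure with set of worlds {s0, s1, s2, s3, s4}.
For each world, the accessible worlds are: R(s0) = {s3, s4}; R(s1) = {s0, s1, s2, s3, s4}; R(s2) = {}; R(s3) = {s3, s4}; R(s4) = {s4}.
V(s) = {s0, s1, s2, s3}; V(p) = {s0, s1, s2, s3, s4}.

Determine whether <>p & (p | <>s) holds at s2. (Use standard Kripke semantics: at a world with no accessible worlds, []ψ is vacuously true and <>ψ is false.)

At s2: <>p is false, p | <>s is true, so <>p & (p | <>s) is false.
  At s2: no accessible worlds, so <>p is false.
  At s2: p is true, <>s is false, so p | <>s is true.
    At s2: no accessible worlds, so <>s is false.

No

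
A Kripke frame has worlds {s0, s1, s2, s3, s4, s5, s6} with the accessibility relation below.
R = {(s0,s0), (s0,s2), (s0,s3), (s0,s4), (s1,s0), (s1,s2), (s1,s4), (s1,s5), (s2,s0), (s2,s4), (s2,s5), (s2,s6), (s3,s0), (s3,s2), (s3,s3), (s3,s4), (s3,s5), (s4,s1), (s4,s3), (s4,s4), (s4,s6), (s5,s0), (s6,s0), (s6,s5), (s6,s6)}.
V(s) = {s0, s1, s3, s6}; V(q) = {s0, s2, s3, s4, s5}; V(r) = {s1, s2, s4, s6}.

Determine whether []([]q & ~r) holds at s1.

No

At s1: []([]q & ~r) requires []q & ~r at every successor {s0, s2, s4, s5}.
  []q & ~r fails at s2, so []([]q & ~r) is false at s1.
    At s2: []q is false, ~r is false, so []q & ~r is false.
      At s2: []q requires q at every successor {s0, s4, s5, s6}.
        q fails at s6, so []q is false at s2.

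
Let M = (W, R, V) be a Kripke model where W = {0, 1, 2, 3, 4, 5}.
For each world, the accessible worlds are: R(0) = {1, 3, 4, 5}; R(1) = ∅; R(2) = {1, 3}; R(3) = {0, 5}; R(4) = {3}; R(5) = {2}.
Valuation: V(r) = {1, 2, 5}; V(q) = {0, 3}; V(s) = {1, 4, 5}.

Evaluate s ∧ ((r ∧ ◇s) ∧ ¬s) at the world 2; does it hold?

Recall that ◇ψ holds at a world iff ψ holds at some accessible world.
At 2: s is false, (r ∧ ◇s) ∧ ¬s is true, so s ∧ ((r ∧ ◇s) ∧ ¬s) is false.
  At 2: r ∧ ◇s is true, ¬s is true, so (r ∧ ◇s) ∧ ¬s is true.
    At 2: r is true, ◇s is true, so r ∧ ◇s is true.
      At 2: ◇s requires s at some successor in {1, 3}.
        s holds at 1, so ◇s is true at 2.

No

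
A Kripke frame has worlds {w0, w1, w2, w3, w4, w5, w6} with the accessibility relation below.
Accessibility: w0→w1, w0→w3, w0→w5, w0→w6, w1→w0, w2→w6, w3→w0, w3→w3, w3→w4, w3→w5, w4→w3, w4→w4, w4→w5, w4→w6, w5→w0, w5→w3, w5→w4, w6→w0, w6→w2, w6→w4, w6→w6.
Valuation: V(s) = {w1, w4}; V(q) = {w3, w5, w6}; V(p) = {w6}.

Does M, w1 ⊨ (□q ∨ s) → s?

At w1: □q ∨ s is true, s is true, so (□q ∨ s) → s is true.
  At w1: □q is false, s is true, so □q ∨ s is true.
    At w1: □q requires q at every successor {w0}.
      q fails at w0, so □q is false at w1.

Yes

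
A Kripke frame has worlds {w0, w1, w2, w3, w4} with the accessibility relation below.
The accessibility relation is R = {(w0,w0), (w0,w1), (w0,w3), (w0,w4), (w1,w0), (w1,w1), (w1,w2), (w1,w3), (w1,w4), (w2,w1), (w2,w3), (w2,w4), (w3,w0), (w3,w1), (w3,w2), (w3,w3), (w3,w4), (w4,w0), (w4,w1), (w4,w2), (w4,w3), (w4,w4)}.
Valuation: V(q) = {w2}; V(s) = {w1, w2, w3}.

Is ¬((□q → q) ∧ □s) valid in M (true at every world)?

Yes

Let φ = ¬((□q → q) ∧ □s). Evaluate φ at each world:
  w0 (successors {w0, w1, w3, w4}): φ is true.
  w1 (successors {w0, w1, w2, w3, w4}): φ is true.
  w2 (successors {w1, w3, w4}): φ is true.
  w3 (successors {w0, w1, w2, w3, w4}): φ is true.
  w4 (successors {w0, w1, w2, w3, w4}): φ is true.
For instance, at w1:
  At w1: (□q → q) ∧ □s is false, so ¬((□q → q) ∧ □s) is true.
    At w1: □q → q is true, □s is false, so (□q → q) ∧ □s is false.
      At w1: □q is false, q is false, so □q → q is true.
      At w1: □s requires s at every successor {w0, w1, w2, w3, w4}.
        s fails at w0, so □s is false at w1.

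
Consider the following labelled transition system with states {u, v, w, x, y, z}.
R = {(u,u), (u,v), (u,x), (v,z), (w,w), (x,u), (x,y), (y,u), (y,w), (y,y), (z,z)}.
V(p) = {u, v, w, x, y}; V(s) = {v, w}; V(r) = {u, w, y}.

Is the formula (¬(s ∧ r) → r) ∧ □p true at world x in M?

No

Recall that □ψ holds at a world iff ψ holds at every accessible world, and ◇ψ holds iff ψ holds at some accessible world.
At x: ¬(s ∧ r) → r is false, □p is true, so (¬(s ∧ r) → r) ∧ □p is false.
  At x: □p requires p at every successor {u, y}.
    At u: p is true.
    At y: p is true.
  So □p is true at x.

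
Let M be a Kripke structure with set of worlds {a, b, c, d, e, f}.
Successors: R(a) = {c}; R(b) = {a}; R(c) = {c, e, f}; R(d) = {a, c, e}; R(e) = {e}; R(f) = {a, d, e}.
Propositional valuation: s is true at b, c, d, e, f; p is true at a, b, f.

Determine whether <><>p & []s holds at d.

At d: <><>p is true, []s is false, so <><>p & []s is false.
  At d: <><>p requires <>p at some successor in {a, c, e}.
    <>p holds at c, so <><>p is true at d.
      At c: <>p requires p at some successor in {c, e, f}.
        p holds at f, so <>p is true at c.
  At d: []s requires s at every successor {a, c, e}.
    s fails at a, so []s is false at d.

No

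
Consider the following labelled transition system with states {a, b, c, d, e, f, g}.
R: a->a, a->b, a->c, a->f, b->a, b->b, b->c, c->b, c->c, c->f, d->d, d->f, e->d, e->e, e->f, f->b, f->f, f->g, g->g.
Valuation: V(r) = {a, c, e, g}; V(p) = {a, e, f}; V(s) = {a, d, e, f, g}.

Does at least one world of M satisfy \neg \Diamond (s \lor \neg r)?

No

Let φ = \neg \Diamond (s \lor \neg r). Evaluate φ at each world:
  a (successors {a, b, c, f}): φ is false.
  b (successors {a, b, c}): φ is false.
  c (successors {b, c, f}): φ is false.
  d (successors {d, f}): φ is false.
  e (successors {d, e, f}): φ is false.
  f (successors {b, f, g}): φ is false.
  g (successors {g}): φ is false.
For instance, at b:
  At b: \Diamond (s \lor \neg r) is true, so \neg \Diamond (s \lor \neg r) is false.
    At b: \Diamond (s \lor \neg r) requires s \lor \neg r at some successor in {a, b, c}.
      s \lor \neg r holds at a, so \Diamond (s \lor \neg r) is true at b.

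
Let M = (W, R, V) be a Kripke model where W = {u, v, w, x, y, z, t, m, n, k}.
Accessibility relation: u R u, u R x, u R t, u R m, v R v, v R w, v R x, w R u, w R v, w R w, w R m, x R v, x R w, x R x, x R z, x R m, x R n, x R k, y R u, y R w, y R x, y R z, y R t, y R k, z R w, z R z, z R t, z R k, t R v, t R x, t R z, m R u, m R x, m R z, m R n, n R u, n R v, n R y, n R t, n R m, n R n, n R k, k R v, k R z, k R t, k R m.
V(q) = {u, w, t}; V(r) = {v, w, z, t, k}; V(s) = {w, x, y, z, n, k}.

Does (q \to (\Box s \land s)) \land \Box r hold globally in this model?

Let φ = (q \to (\Box s \land s)) \land \Box r. Evaluate φ at each world:
  u (successors {u, x, t, m}): φ is false.
  v (successors {v, w, x}): φ is false.
  w (successors {u, v, w, m}): φ is false.
  x (successors {v, w, x, z, m, n, k}): φ is false.
  y (successors {u, w, x, z, t, k}): φ is false.
  z (successors {w, z, t, k}): φ is true.
  t (successors {v, x, z}): φ is false.
  m (successors {u, x, z, n}): φ is false.
  n (successors {u, v, y, t, m, n, k}): φ is false.
  k (successors {v, z, t, m}): φ is false.
Detail at u (counterexample):
  At u: q \to (\Box s \land s) is false, \Box r is false, so (q \to (\Box s \land s)) \land \Box r is false.
    At u: q is true, \Box s \land s is false, so q \to (\Box s \land s) is false.
      At u: \Box s is false, s is false, so \Box s \land s is false.
    At u: \Box r requires r at every successor {u, x, t, m}.
      r fails at u, so \Box r is false at u.

No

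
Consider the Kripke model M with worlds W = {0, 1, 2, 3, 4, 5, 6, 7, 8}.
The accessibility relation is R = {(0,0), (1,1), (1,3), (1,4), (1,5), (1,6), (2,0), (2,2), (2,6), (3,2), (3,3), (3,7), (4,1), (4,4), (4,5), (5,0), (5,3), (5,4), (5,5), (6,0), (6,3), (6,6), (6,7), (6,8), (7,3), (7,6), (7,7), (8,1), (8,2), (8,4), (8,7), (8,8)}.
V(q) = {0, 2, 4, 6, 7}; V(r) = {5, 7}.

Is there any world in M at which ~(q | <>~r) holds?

No

Let φ = ~(q | <>~r). Evaluate φ at each world:
  0 (successors {0}): φ is false.
  1 (successors {1, 3, 4, 5, 6}): φ is false.
  2 (successors {0, 2, 6}): φ is false.
  3 (successors {2, 3, 7}): φ is false.
  4 (successors {1, 4, 5}): φ is false.
  5 (successors {0, 3, 4, 5}): φ is false.
  6 (successors {0, 3, 6, 7, 8}): φ is false.
  7 (successors {3, 6, 7}): φ is false.
  8 (successors {1, 2, 4, 7, 8}): φ is false.
For instance, at 8:
  At 8: q | <>~r is true, so ~(q | <>~r) is false.
    At 8: q is false, <>~r is true, so q | <>~r is true.
      At 8: <>~r requires ~r at some successor in {1, 2, 4, 7, 8}.
        ~r holds at 1, so <>~r is true at 8.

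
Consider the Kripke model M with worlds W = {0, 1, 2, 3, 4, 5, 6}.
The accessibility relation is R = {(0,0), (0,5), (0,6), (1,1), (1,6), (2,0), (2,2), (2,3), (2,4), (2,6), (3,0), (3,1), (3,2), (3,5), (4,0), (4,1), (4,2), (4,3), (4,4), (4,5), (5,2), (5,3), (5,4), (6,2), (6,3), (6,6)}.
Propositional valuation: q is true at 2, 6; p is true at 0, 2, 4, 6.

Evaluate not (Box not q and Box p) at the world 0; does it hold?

Yes

At 0: Box not q and Box p is false, so not (Box not q and Box p) is true.
  At 0: Box not q is false, Box p is false, so Box not q and Box p is false.
    At 0: Box not q requires not q at every successor {0, 5, 6}.
      not q fails at 6, so Box not q is false at 0.
    At 0: Box p requires p at every successor {0, 5, 6}.
      p fails at 5, so Box p is false at 0.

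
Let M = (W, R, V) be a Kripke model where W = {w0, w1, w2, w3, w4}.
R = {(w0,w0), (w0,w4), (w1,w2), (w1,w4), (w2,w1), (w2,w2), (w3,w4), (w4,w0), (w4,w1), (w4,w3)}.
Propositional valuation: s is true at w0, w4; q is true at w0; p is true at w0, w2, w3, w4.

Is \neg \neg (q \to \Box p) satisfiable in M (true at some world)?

Yes

Let φ = \neg \neg (q \to \Box p). Evaluate φ at each world:
  w0 (successors {w0, w4}): φ is true.
  w1 (successors {w2, w4}): φ is true.
  w2 (successors {w1, w2}): φ is true.
  w3 (successors {w4}): φ is true.
  w4 (successors {w0, w1, w3}): φ is true.
Detail at w0 (witness):
  At w0: \neg (q \to \Box p) is false, so \neg \neg (q \to \Box p) is true.
    At w0: q \to \Box p is true, so \neg (q \to \Box p) is false.
      At w0: q is true, \Box p is true, so q \to \Box p is true.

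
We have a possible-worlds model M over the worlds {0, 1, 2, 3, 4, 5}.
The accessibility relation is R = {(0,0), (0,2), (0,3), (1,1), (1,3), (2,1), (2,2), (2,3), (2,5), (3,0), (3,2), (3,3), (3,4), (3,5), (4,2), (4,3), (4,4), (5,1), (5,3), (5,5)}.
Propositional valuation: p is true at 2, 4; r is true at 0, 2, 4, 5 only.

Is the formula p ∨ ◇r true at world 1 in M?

No

Recall that ◇ψ holds at a world iff ψ holds at some accessible world.
At 1: p is false, ◇r is false, so p ∨ ◇r is false.
  At 1: ◇r requires r at some successor in {1, 3}.
    At 1: r is false.
    At 3: r is false.
  So ◇r is false at 1.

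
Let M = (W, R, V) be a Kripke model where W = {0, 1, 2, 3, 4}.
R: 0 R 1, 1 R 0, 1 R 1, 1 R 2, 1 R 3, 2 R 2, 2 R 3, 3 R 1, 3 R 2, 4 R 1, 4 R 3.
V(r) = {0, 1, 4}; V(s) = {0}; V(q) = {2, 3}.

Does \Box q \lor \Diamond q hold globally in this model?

Let φ = \Box q \lor \Diamond q. Evaluate φ at each world:
  0 (successors {1}): φ is false.
  1 (successors {0, 1, 2, 3}): φ is true.
  2 (successors {2, 3}): φ is true.
  3 (successors {1, 2}): φ is true.
  4 (successors {1, 3}): φ is true.
Detail at 0 (counterexample):
  At 0: \Box q is false, \Diamond q is false, so \Box q \lor \Diamond q is false.
    At 0: \Box q requires q at every successor {1}.
      q fails at 1, so \Box q is false at 0.
    At 0: \Diamond q requires q at some successor in {1}.
      At 1: q is false.
    So \Diamond q is false at 0.

No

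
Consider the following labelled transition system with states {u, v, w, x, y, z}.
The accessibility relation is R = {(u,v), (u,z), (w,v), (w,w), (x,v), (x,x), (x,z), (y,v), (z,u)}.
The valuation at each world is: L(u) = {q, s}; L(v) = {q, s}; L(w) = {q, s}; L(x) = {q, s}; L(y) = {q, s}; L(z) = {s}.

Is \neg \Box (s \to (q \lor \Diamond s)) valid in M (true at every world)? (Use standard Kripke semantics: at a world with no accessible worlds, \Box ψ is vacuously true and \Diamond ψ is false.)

No

Recall that \Box ψ holds at a world iff ψ holds at every accessible world, and \Diamond ψ holds iff ψ holds at some accessible world.
Let φ = \neg \Box (s \to (q \lor \Diamond s)). Evaluate φ at each world:
  u (successors {v, z}): φ is false.
  v (successors ∅): φ is false.
  w (successors {v, w}): φ is false.
  x (successors {v, x, z}): φ is false.
  y (successors {v}): φ is false.
  z (successors {u}): φ is false.
Detail at u (counterexample):
  At u: \Box (s \to (q \lor \Diamond s)) is true, so \neg \Box (s \to (q \lor \Diamond s)) is false.
    At u: \Box (s \to (q \lor \Diamond s)) requires s \to (q \lor \Diamond s) at every successor {v, z}.
      At v: s \to (q \lor \Diamond s) is true.
      At z: s \to (q \lor \Diamond s) is true.
    So \Box (s \to (q \lor \Diamond s)) is true at u.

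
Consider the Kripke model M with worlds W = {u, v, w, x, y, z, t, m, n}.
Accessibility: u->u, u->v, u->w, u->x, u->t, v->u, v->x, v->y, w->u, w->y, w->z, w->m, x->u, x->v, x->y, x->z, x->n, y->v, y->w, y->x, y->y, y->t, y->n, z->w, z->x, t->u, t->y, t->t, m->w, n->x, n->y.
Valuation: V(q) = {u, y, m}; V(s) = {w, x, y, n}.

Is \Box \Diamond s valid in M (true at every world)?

Yes

Recall that \Box ψ holds at a world iff ψ holds at every accessible world, and \Diamond ψ holds iff ψ holds at some accessible world.
Let φ = \Box \Diamond s. Evaluate φ at each world:
  u (successors {u, v, w, x, t}): φ is true.
  v (successors {u, x, y}): φ is true.
  w (successors {u, y, z, m}): φ is true.
  x (successors {u, v, y, z, n}): φ is true.
  y (successors {v, w, x, y, t, n}): φ is true.
  z (successors {w, x}): φ is true.
  t (successors {u, y, t}): φ is true.
  m (successors {w}): φ is true.
  n (successors {x, y}): φ is true.
For instance, at w:
  At w: \Box \Diamond s requires \Diamond s at every successor {u, y, z, m}.
    At u: \Diamond s is true.
    At y: \Diamond s is true.
    At z: \Diamond s is true.
    At m: \Diamond s is true.
  So \Box \Diamond s is true at w.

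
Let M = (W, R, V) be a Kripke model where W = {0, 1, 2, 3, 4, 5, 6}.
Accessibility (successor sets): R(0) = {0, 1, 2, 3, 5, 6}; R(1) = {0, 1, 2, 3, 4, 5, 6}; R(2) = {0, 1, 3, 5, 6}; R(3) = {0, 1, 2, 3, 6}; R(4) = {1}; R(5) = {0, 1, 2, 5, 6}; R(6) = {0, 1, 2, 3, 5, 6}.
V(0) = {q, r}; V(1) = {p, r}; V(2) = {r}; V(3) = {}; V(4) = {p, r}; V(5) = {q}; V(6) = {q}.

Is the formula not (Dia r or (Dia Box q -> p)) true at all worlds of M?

No

Recall that Box ψ holds at a world iff ψ holds at every accessible world, and Dia ψ holds iff ψ holds at some accessible world.
Let φ = not (Dia r or (Dia Box q -> p)). Evaluate φ at each world:
  0 (successors {0, 1, 2, 3, 5, 6}): φ is false.
  1 (successors {0, 1, 2, 3, 4, 5, 6}): φ is false.
  2 (successors {0, 1, 3, 5, 6}): φ is false.
  3 (successors {0, 1, 2, 3, 6}): φ is false.
  4 (successors {1}): φ is false.
  5 (successors {0, 1, 2, 5, 6}): φ is false.
  6 (successors {0, 1, 2, 3, 5, 6}): φ is false.
Detail at 0 (counterexample):
  At 0: Dia r or (Dia Box q -> p) is true, so not (Dia r or (Dia Box q -> p)) is false.
    At 0: Dia r is true, Dia Box q -> p is true, so Dia r or (Dia Box q -> p) is true.
      At 0: Dia r requires r at some successor in {0, 1, 2, 3, 5, 6}.
        r holds at 0, so Dia r is true at 0.
      At 0: Dia Box q is false, p is false, so Dia Box q -> p is true.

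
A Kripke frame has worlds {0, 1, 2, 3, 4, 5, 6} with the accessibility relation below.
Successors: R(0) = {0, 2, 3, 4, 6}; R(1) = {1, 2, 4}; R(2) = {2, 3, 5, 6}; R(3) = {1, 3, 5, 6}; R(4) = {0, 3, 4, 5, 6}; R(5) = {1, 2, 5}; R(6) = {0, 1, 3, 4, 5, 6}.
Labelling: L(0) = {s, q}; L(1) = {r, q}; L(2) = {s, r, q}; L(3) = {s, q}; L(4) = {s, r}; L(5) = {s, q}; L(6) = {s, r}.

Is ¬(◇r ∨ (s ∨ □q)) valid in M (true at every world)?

Let φ = ¬(◇r ∨ (s ∨ □q)). Evaluate φ at each world:
  0 (successors {0, 2, 3, 4, 6}): φ is false.
  1 (successors {1, 2, 4}): φ is false.
  2 (successors {2, 3, 5, 6}): φ is false.
  3 (successors {1, 3, 5, 6}): φ is false.
  4 (successors {0, 3, 4, 5, 6}): φ is false.
  5 (successors {1, 2, 5}): φ is false.
  6 (successors {0, 1, 3, 4, 5, 6}): φ is false.
Detail at 0 (counterexample):
  At 0: ◇r ∨ (s ∨ □q) is true, so ¬(◇r ∨ (s ∨ □q)) is false.
    At 0: ◇r is true, s ∨ □q is true, so ◇r ∨ (s ∨ □q) is true.
      At 0: ◇r requires r at some successor in {0, 2, 3, 4, 6}.
        r holds at 2, so ◇r is true at 0.
      At 0: s is true, □q is false, so s ∨ □q is true.

No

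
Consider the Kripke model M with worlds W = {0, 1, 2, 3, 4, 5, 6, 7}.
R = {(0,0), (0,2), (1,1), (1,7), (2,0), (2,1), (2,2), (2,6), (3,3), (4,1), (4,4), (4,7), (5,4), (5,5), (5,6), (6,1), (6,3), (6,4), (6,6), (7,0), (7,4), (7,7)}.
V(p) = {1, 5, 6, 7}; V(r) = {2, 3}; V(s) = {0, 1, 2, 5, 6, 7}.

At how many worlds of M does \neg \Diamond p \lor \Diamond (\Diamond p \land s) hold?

Recall that \Diamond ψ holds at a world iff ψ holds at some accessible world.
Let φ = \neg \Diamond p \lor \Diamond (\Diamond p \land s). Evaluate φ at each world:
  0 (successors {0, 2}): φ is true.
  1 (successors {1, 7}): φ is true.
  2 (successors {0, 1, 2, 6}): φ is true.
  3 (successors {3}): φ is true.
  4 (successors {1, 4, 7}): φ is true.
  5 (successors {4, 5, 6}): φ is true.
  6 (successors {1, 3, 4, 6}): φ is true.
  7 (successors {0, 4, 7}): φ is true.
For instance, at 7:
  At 7: \neg \Diamond p is false, \Diamond (\Diamond p \land s) is true, so \neg \Diamond p \lor \Diamond (\Diamond p \land s) is true.
    At 7: \Diamond p is true, so \neg \Diamond p is false.
      At 7: \Diamond p requires p at some successor in {0, 4, 7}.
        p holds at 7, so \Diamond p is true at 7.
    At 7: \Diamond (\Diamond p \land s) requires \Diamond p \land s at some successor in {0, 4, 7}.
      \Diamond p \land s holds at 7, so \Diamond (\Diamond p \land s) is true at 7.
Satisfying worlds: {0, 1, 2, 3, 4, 5, 6, 7}

8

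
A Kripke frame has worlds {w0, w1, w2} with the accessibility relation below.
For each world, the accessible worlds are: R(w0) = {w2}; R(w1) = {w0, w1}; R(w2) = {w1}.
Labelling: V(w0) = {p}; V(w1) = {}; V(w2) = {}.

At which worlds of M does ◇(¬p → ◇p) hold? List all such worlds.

w1, w2

Recall that ◇ψ holds at a world iff ψ holds at some accessible world.
Let φ = ◇(¬p → ◇p). Evaluate φ at each world:
  w0 (successors {w2}): φ is false.
  w1 (successors {w0, w1}): φ is true.
  w2 (successors {w1}): φ is true.
For instance, at w1:
  At w1: ◇(¬p → ◇p) requires ¬p → ◇p at some successor in {w0, w1}.
    ¬p → ◇p holds at w0, so ◇(¬p → ◇p) is true at w1.
      At w0: ¬p is false, ◇p is false, so ¬p → ◇p is true.
Satisfying worlds: {w1, w2}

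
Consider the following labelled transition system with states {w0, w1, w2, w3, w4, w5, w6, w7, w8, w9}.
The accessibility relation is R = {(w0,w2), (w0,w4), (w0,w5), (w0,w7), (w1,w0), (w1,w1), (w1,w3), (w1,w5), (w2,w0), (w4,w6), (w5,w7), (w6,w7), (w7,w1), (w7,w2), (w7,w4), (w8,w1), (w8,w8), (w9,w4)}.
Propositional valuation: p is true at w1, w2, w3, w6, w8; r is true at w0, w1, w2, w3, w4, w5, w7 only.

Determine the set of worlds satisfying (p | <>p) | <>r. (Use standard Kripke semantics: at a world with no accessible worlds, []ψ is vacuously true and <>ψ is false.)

Let φ = (p | <>p) | <>r. Evaluate φ at each world:
  w0 (successors {w2, w4, w5, w7}): φ is true.
  w1 (successors {w0, w1, w3, w5}): φ is true.
  w2 (successors {w0}): φ is true.
  w3 (successors ∅): φ is true.
  w4 (successors {w6}): φ is true.
  w5 (successors {w7}): φ is true.
  w6 (successors {w7}): φ is true.
  w7 (successors {w1, w2, w4}): φ is true.
  w8 (successors {w1, w8}): φ is true.
  w9 (successors {w4}): φ is true.
For instance, at w1:
  At w1: p | <>p is true, <>r is true, so (p | <>p) | <>r is true.
    At w1: p is true, <>p is true, so p | <>p is true.
      At w1: <>p requires p at some successor in {w0, w1, w3, w5}.
        p holds at w1, so <>p is true at w1.
    At w1: <>r requires r at some successor in {w0, w1, w3, w5}.
      r holds at w0, so <>r is true at w1.
Satisfying worlds: {w0, w1, w2, w3, w4, w5, w6, w7, w8, w9}

w0, w1, w2, w3, w4, w5, w6, w7, w8, w9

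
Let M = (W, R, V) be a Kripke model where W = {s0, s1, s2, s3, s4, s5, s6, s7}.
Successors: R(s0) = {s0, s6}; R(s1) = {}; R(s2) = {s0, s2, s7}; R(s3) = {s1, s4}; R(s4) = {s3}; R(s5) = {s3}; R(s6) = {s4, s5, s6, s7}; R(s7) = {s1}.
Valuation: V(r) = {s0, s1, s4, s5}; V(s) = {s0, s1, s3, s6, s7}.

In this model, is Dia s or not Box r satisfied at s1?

At s1: Dia s is false, not Box r is false, so Dia s or not Box r is false.
  At s1: no accessible worlds, so Dia s is false.
  At s1: Box r is true, so not Box r is false.
    At s1: no accessible worlds, so Box r holds vacuously.

No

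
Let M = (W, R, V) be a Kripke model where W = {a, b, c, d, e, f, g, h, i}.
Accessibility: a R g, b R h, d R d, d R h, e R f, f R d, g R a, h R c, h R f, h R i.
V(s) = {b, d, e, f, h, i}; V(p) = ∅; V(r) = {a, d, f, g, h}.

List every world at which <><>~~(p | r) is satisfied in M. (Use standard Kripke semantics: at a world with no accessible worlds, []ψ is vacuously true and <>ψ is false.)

Let φ = <><>~~(p | r). Evaluate φ at each world:
  a (successors {g}): φ is true.
  b (successors {h}): φ is true.
  c (successors ∅): φ is false.
  d (successors {d, h}): φ is true.
  e (successors {f}): φ is true.
  f (successors {d}): φ is true.
  g (successors {a}): φ is true.
  h (successors {c, f, i}): φ is true.
  i (successors ∅): φ is false.
For instance, at a:
  At a: <><>~~(p | r) requires <>~~(p | r) at some successor in {g}.
    <>~~(p | r) holds at g, so <><>~~(p | r) is true at a.
      At g: <>~~(p | r) requires ~~(p | r) at some successor in {a}.
        ~~(p | r) holds at a, so <>~~(p | r) is true at g.
Satisfying worlds: {a, b, d, e, f, g, h}

a, b, d, e, f, g, h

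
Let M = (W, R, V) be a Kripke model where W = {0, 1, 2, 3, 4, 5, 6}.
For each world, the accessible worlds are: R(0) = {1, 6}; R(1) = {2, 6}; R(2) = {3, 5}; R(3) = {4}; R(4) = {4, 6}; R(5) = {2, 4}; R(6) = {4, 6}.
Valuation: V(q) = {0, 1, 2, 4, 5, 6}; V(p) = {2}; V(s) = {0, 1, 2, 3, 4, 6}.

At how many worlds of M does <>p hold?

2

Let φ = <>p. Evaluate φ at each world:
  0 (successors {1, 6}): φ is false.
  1 (successors {2, 6}): φ is true.
  2 (successors {3, 5}): φ is false.
  3 (successors {4}): φ is false.
  4 (successors {4, 6}): φ is false.
  5 (successors {2, 4}): φ is true.
  6 (successors {4, 6}): φ is false.
For instance, at 3:
  At 3: <>p requires p at some successor in {4}.
    At 4: p is false.
  So <>p is false at 3.
Satisfying worlds: {1, 5}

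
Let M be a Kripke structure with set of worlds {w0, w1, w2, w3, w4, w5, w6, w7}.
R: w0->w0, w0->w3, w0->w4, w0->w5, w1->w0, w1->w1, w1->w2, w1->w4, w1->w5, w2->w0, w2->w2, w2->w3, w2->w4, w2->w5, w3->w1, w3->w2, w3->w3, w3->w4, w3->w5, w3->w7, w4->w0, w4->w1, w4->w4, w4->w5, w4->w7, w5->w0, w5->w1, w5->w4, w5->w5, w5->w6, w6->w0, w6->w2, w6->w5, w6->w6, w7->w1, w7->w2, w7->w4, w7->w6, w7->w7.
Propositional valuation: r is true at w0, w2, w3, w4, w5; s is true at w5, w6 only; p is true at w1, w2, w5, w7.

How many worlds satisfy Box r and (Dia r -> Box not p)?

Let φ = Box r and (Dia r -> Box not p). Evaluate φ at each world:
  w0 (successors {w0, w3, w4, w5}): φ is false.
  w1 (successors {w0, w1, w2, w4, w5}): φ is false.
  w2 (successors {w0, w2, w3, w4, w5}): φ is false.
  w3 (successors {w1, w2, w3, w4, w5, w7}): φ is false.
  w4 (successors {w0, w1, w4, w5, w7}): φ is false.
  w5 (successors {w0, w1, w4, w5, w6}): φ is false.
  w6 (successors {w0, w2, w5, w6}): φ is false.
  w7 (successors {w1, w2, w4, w6, w7}): φ is false.
For instance, at w4:
  At w4: Box r is false, Dia r -> Box not p is false, so Box r and (Dia r -> Box not p) is false.
    At w4: Box r requires r at every successor {w0, w1, w4, w5, w7}.
      r fails at w1, so Box r is false at w4.
    At w4: Dia r is true, Box not p is false, so Dia r -> Box not p is false.
      At w4: Dia r requires r at some successor in {w0, w1, w4, w5, w7}.
        r holds at w0, so Dia r is true at w4.
      At w4: Box not p requires not p at every successor {w0, w1, w4, w5, w7}.
        not p fails at w1, so Box not p is false at w4.
Satisfying worlds: none.

0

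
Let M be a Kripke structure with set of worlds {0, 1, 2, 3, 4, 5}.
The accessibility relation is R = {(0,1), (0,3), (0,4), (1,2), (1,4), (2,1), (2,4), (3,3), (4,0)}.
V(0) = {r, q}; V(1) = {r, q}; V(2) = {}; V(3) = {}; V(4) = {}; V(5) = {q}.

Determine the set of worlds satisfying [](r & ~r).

Recall that []ψ holds at a world iff ψ holds at every accessible world, and <>ψ holds iff ψ holds at some accessible world.
Let φ = [](r & ~r). Evaluate φ at each world:
  0 (successors {1, 3, 4}): φ is false.
  1 (successors {2, 4}): φ is false.
  2 (successors {1, 4}): φ is false.
  3 (successors {3}): φ is false.
  4 (successors {0}): φ is false.
  5 (successors ∅): φ is true.
For instance, at 0:
  At 0: [](r & ~r) requires r & ~r at every successor {1, 3, 4}.
    r & ~r fails at 1, so [](r & ~r) is false at 0.
Satisfying worlds: {5}

5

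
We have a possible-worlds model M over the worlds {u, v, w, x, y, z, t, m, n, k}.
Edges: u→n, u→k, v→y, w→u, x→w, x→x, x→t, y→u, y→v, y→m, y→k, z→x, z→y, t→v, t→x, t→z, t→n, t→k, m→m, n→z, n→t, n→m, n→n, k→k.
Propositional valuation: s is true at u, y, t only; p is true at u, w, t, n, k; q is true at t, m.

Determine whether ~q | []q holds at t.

At t: ~q is false, []q is false, so ~q | []q is false.
  At t: []q requires q at every successor {v, x, z, n, k}.
    q fails at v, so []q is false at t.

No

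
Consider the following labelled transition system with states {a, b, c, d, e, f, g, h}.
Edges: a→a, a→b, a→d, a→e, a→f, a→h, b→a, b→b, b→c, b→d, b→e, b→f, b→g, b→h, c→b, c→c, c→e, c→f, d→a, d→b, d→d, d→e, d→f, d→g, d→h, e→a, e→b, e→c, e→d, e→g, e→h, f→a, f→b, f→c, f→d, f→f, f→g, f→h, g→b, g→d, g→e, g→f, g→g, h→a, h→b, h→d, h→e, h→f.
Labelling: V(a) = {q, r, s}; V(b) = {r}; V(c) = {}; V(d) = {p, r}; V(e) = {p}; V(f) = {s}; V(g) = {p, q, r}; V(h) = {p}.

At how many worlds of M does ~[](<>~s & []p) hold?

8

Recall that []ψ holds at a world iff ψ holds at every accessible world, and <>ψ holds iff ψ holds at some accessible world.
Let φ = ~[](<>~s & []p). Evaluate φ at each world:
  a (successors {a, b, d, e, f, h}): φ is true.
  b (successors {a, b, c, d, e, f, g, h}): φ is true.
  c (successors {b, c, e, f}): φ is true.
  d (successors {a, b, d, e, f, g, h}): φ is true.
  e (successors {a, b, c, d, g, h}): φ is true.
  f (successors {a, b, c, d, f, g, h}): φ is true.
  g (successors {b, d, e, f, g}): φ is true.
  h (successors {a, b, d, e, f}): φ is true.
For instance, at h:
  At h: [](<>~s & []p) is false, so ~[](<>~s & []p) is true.
    At h: [](<>~s & []p) requires <>~s & []p at every successor {a, b, d, e, f}.
      <>~s & []p fails at a, so [](<>~s & []p) is false at h.
Satisfying worlds: {a, b, c, d, e, f, g, h}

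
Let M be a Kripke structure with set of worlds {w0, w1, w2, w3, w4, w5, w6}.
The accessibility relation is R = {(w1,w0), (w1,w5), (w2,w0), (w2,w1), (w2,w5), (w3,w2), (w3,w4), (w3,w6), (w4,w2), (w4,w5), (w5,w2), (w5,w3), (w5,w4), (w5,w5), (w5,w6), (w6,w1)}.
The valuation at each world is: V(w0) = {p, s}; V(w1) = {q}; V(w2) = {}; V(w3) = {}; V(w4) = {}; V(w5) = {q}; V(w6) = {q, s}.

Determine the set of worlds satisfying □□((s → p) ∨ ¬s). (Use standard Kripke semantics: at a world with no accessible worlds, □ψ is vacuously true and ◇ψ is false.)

Recall that □ψ holds at a world iff ψ holds at every accessible world, and ◇ψ holds iff ψ holds at some accessible world.
Let φ = □□((s → p) ∨ ¬s). Evaluate φ at each world:
  w0 (successors ∅): φ is true.
  w1 (successors {w0, w5}): φ is false.
  w2 (successors {w0, w1, w5}): φ is false.
  w3 (successors {w2, w4, w6}): φ is true.
  w4 (successors {w2, w5}): φ is false.
  w5 (successors {w2, w3, w4, w5, w6}): φ is false.
  w6 (successors {w1}): φ is true.
For instance, at w5:
  At w5: □□((s → p) ∨ ¬s) requires □((s → p) ∨ ¬s) at every successor {w2, w3, w4, w5, w6}.
    □((s → p) ∨ ¬s) fails at w3, so □□((s → p) ∨ ¬s) is false at w5.
      At w3: □((s → p) ∨ ¬s) requires (s → p) ∨ ¬s at every successor {w2, w4, w6}.
        (s → p) ∨ ¬s fails at w6, so □((s → p) ∨ ¬s) is false at w3.
Satisfying worlds: {w0, w3, w6}

w0, w3, w6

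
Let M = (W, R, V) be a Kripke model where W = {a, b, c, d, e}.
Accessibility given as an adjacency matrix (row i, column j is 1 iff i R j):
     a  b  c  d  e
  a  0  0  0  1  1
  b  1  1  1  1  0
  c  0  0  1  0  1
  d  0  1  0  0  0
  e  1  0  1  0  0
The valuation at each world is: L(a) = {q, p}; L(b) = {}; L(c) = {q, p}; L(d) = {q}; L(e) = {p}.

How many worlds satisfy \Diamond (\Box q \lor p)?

Let φ = \Diamond (\Box q \lor p). Evaluate φ at each world:
  a (successors {d, e}): φ is true.
  b (successors {a, b, c, d}): φ is true.
  c (successors {c, e}): φ is true.
  d (successors {b}): φ is false.
  e (successors {a, c}): φ is true.
For instance, at d:
  At d: \Diamond (\Box q \lor p) requires \Box q \lor p at some successor in {b}.
    At b: \Box q \lor p is false.
  So \Diamond (\Box q \lor p) is false at d.
Satisfying worlds: {a, b, c, e}

4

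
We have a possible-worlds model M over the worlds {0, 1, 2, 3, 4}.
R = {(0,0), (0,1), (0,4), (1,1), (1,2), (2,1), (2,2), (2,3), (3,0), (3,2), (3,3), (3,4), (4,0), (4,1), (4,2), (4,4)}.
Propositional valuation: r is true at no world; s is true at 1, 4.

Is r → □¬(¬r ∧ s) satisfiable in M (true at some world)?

Recall that □ψ holds at a world iff ψ holds at every accessible world, and ◇ψ holds iff ψ holds at some accessible world.
Let φ = r → □¬(¬r ∧ s). Evaluate φ at each world:
  0 (successors {0, 1, 4}): φ is true.
  1 (successors {1, 2}): φ is true.
  2 (successors {1, 2, 3}): φ is true.
  3 (successors {0, 2, 3, 4}): φ is true.
  4 (successors {0, 1, 2, 4}): φ is true.
Detail at 0 (witness):
  At 0: r is false, □¬(¬r ∧ s) is false, so r → □¬(¬r ∧ s) is true.
    At 0: □¬(¬r ∧ s) requires ¬(¬r ∧ s) at every successor {0, 1, 4}.
      ¬(¬r ∧ s) fails at 1, so □¬(¬r ∧ s) is false at 0.

Yes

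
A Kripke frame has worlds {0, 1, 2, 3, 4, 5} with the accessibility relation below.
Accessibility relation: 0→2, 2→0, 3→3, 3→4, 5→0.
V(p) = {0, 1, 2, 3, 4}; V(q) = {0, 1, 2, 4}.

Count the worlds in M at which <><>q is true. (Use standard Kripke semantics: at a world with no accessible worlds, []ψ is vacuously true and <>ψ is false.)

4

Let φ = <><>q. Evaluate φ at each world:
  0 (successors {2}): φ is true.
  1 (successors ∅): φ is false.
  2 (successors {0}): φ is true.
  3 (successors {3, 4}): φ is true.
  4 (successors ∅): φ is false.
  5 (successors {0}): φ is true.
For instance, at 3:
  At 3: <><>q requires <>q at some successor in {3, 4}.
    <>q holds at 3, so <><>q is true at 3.
      At 3: <>q requires q at some successor in {3, 4}.
        q holds at 4, so <>q is true at 3.
Satisfying worlds: {0, 2, 3, 5}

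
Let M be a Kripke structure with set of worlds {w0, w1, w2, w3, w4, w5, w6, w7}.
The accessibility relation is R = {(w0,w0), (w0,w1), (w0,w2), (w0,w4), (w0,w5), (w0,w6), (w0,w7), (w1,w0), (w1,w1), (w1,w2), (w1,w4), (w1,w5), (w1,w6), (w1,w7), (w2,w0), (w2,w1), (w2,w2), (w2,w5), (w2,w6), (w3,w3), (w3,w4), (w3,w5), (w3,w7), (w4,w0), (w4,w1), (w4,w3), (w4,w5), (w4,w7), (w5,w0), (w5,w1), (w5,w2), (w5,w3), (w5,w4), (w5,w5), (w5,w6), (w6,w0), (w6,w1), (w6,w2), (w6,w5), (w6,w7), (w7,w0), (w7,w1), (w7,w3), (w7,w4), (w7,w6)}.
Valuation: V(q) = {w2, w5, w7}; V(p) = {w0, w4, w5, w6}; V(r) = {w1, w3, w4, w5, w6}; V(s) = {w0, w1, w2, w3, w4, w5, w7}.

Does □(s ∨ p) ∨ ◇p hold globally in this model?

Yes

Recall that □ψ holds at a world iff ψ holds at every accessible world, and ◇ψ holds iff ψ holds at some accessible world.
Let φ = □(s ∨ p) ∨ ◇p. Evaluate φ at each world:
  w0 (successors {w0, w1, w2, w4, w5, w6, w7}): φ is true.
  w1 (successors {w0, w1, w2, w4, w5, w6, w7}): φ is true.
  w2 (successors {w0, w1, w2, w5, w6}): φ is true.
  w3 (successors {w3, w4, w5, w7}): φ is true.
  w4 (successors {w0, w1, w3, w5, w7}): φ is true.
  w5 (successors {w0, w1, w2, w3, w4, w5, w6}): φ is true.
  w6 (successors {w0, w1, w2, w5, w7}): φ is true.
  w7 (successors {w0, w1, w3, w4, w6}): φ is true.
For instance, at w5:
  At w5: □(s ∨ p) is true, ◇p is true, so □(s ∨ p) ∨ ◇p is true.
    At w5: □(s ∨ p) requires s ∨ p at every successor {w0, w1, w2, w3, w4, w5, w6}.
      At w0: s ∨ p is true.
      At w1: s ∨ p is true.
      At w2: s ∨ p is true.
      At w3: s ∨ p is true.
      At w4: s ∨ p is true.
      At w5: s ∨ p is true.
      At w6: s ∨ p is true.
    So □(s ∨ p) is true at w5.
    At w5: ◇p requires p at some successor in {w0, w1, w2, w3, w4, w5, w6}.
      p holds at w0, so ◇p is true at w5.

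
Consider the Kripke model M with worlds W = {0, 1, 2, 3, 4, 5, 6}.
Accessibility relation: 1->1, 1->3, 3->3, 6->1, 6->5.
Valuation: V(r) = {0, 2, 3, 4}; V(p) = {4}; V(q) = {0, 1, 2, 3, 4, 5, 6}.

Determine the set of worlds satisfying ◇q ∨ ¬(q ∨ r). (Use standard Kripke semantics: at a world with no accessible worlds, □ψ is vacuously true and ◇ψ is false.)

Let φ = ◇q ∨ ¬(q ∨ r). Evaluate φ at each world:
  0 (successors ∅): φ is false.
  1 (successors {1, 3}): φ is true.
  2 (successors ∅): φ is false.
  3 (successors {3}): φ is true.
  4 (successors ∅): φ is false.
  5 (successors ∅): φ is false.
  6 (successors {1, 5}): φ is true.
For instance, at 3:
  At 3: ◇q is true, ¬(q ∨ r) is false, so ◇q ∨ ¬(q ∨ r) is true.
    At 3: ◇q requires q at some successor in {3}.
      q holds at 3, so ◇q is true at 3.
Satisfying worlds: {1, 3, 6}

1, 3, 6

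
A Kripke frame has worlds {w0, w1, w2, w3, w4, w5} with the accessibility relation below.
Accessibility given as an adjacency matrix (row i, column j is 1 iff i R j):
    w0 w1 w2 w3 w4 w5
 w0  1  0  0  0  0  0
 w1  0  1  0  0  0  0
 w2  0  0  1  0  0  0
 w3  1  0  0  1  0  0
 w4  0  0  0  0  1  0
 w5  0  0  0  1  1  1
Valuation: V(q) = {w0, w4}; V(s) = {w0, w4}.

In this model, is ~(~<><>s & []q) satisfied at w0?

Yes

At w0: ~<><>s & []q is false, so ~(~<><>s & []q) is true.
  At w0: ~<><>s is false, []q is true, so ~<><>s & []q is false.
    At w0: <><>s is true, so ~<><>s is false.
      At w0: <><>s requires <>s at some successor in {w0}.
        <>s holds at w0, so <><>s is true at w0.
    At w0: []q requires q at every successor {w0}.
      At w0: q is true.
    So []q is true at w0.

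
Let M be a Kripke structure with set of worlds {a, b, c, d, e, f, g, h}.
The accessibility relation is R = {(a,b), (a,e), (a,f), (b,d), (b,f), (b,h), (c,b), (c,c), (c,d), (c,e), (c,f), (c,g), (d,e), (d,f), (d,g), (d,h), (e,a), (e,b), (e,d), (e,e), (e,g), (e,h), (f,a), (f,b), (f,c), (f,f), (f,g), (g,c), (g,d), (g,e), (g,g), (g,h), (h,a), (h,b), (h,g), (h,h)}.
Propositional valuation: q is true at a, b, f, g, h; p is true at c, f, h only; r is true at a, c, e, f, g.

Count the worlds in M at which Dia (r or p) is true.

Let φ = Dia (r or p). Evaluate φ at each world:
  a (successors {b, e, f}): φ is true.
  b (successors {d, f, h}): φ is true.
  c (successors {b, c, d, e, f, g}): φ is true.
  d (successors {e, f, g, h}): φ is true.
  e (successors {a, b, d, e, g, h}): φ is true.
  f (successors {a, b, c, f, g}): φ is true.
  g (successors {c, d, e, g, h}): φ is true.
  h (successors {a, b, g, h}): φ is true.
For instance, at c:
  At c: Dia (r or p) requires r or p at some successor in {b, c, d, e, f, g}.
    r or p holds at c, so Dia (r or p) is true at c.
Satisfying worlds: {a, b, c, d, e, f, g, h}

8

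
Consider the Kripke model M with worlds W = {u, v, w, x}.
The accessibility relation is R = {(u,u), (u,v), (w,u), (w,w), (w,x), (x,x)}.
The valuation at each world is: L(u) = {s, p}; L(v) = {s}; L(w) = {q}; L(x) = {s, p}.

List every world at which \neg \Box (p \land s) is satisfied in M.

u, w

Recall that \Box ψ holds at a world iff ψ holds at every accessible world, and \Diamond ψ holds iff ψ holds at some accessible world.
Let φ = \neg \Box (p \land s). Evaluate φ at each world:
  u (successors {u, v}): φ is true.
  v (successors ∅): φ is false.
  w (successors {u, w, x}): φ is true.
  x (successors {x}): φ is false.
For instance, at w:
  At w: \Box (p \land s) is false, so \neg \Box (p \land s) is true.
    At w: \Box (p \land s) requires p \land s at every successor {u, w, x}.
      p \land s fails at w, so \Box (p \land s) is false at w.
Satisfying worlds: {u, w}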